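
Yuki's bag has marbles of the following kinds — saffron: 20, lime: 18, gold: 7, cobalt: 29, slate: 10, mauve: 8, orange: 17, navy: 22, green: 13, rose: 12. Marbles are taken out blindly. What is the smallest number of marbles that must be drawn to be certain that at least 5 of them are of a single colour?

Put each drawn marble into a box by colour. The largest draw with every box below 5 takes min(count, 4) from each colour.
Σ min(cᵢ, 4) = 4 + 4 + 4 + 4 + 4 + 4 + 4 + 4 + 4 + 4 = 40.
Draw number 40 + 1 = 41 must push one box to 5.

41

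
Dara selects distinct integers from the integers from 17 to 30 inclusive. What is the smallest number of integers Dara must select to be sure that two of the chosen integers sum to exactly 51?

Group the elements by complementary pair {x, 51−x}: {21,30}, {22,29}, {23,28}, …, giving 5 two-element pairs and 4 integers whose partner 51−x falls outside [17,30].
Treating each of those 9 groups as a pigeonhole, one can pick one integer per group — 9 integers — with no two summing to 51.
The 10th integer lands in an occupied pair, forcing a sum of 51.

10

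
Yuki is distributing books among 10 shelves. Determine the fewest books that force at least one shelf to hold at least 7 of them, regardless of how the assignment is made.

61

With 60 books one could put exactly 6 in each of the 10 shelves, and no shelf would reach 7.
One more book must land in a shelf that already has 6, giving it 7.
So 10 × 6 + 1 = 61 books are required.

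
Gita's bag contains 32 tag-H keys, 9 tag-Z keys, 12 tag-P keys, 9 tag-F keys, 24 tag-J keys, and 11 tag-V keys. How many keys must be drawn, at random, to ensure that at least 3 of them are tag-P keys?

In the worst case for collecting tag-P keys, every non-tag-P key comes out first.
There are 32 + 9 + 9 + 24 + 11 = 85 non-tag-P keys altogether.
After those, each further key must be tag-P, so 85 + 3 = 88 draws guarantee 3 tag-P keys.

88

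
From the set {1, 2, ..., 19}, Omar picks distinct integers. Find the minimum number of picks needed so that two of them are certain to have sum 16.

13

A set avoiding the sum 16 can contain at most one of each pair {x, 16−x}, plus the 5 elements whose complement lies outside the range or equal to its own complement.
The integers 8, …, 19 (12 of them) are such a set: any two sum to at least 8+9 = 17 > 16.
By pigeonhole, any 13th integer completes one of the 7 pairs, so 13 choices force a sum of 16.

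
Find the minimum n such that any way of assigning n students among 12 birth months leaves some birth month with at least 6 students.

61

With 60 students one could put exactly 5 in each of the 12 birth months, and no birth month would reach 6.
By the pigeonhole principle, one more student must land in a birth month that already has 5, giving it 6.
So 12 × 5 + 1 = 61 students are required.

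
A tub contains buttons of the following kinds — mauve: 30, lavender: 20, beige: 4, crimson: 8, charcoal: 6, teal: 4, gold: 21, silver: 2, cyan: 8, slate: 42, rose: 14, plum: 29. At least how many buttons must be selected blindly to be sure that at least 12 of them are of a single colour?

Pigeonhole: the 12 colours are the holes; the buttons drawn are the pigeons.
To avoid 12 of any one colour, the worst case takes at most 11 of each colour, or every button of a colour that has fewer than 11.
That gives 11 + 11 + 4 + 8 + 6 + 4 + 11 + 2 + 8 + 11 + 11 + 11 = 98 buttons with no colour reaching 12.
The next button forces some colour to 12, so 98 + 1 = 99.

99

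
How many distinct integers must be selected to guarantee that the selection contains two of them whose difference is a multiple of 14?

15

Integers whose pairwise differences are multiples of 14 are exactly those sharing a remainder mod 14. By the pigeonhole principle, the 14 residue classes mod 14 are the pigeonholes.
With 14 integers one could put 1 in each residue class and have no class reach 2.
The 15th integer pushes some class to 2, so 14·1 + 1 = 15.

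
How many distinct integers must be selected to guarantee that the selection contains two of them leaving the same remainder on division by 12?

13

Pigeonhole: the 12 residue classes mod 12 are the pigeonholes.
With 12 integers one could put 1 in each residue class and have no class reach 2.
The 13th integer pushes some class to 2, so 12·1 + 1 = 13.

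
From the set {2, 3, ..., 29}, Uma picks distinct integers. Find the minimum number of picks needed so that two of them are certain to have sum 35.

17

A set avoiding the sum 35 can contain at most one of each pair {x, 35−x}, plus the 4 elements whose complement lies outside the range.
The integers 2, …, 17 (16 of them) are such a set: any two sum to at least 2+3 = 5 and at most 16+17 = 33 < 35.
By pigeonhole, any 17th integer completes one of the 12 pairs, so 17 choices force a sum of 35.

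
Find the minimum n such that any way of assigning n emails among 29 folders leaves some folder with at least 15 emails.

407

With 406 emails one could put exactly 14 in each of the 29 folders, and no folder would reach 15.
One more email must land in a folder that already has 14, giving it 15.
So 29 × 14 + 1 = 407 emails are required.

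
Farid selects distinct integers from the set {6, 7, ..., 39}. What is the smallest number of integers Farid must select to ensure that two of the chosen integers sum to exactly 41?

20

A set avoiding the sum 41 can contain at most one of each pair {x, 41−x}, plus the 4 elements whose complement lies outside the range.
The integers 21, …, 39 (19 of them) are such a set: any two sum to at least 21+22 = 43 > 41.
Pigeonhole: any 20th integer completes one of the 15 pairs, so 20 choices force a sum of 41.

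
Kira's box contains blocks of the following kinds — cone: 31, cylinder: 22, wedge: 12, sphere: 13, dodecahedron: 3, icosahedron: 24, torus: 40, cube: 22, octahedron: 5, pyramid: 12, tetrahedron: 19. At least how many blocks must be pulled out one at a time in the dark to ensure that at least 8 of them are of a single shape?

72

Put each drawn block into a box by shape. The largest draw with every box below 8 takes min(count, 7) from each shape; shapes with fewer than 7 contribute all they have.
Σ min(cᵢ, 7) = 7 + 7 + 7 + 7 + 3 + 7 + 7 + 7 + 5 + 7 + 7 = 71.
Draw number 71 + 1 = 72 must push one box to 8.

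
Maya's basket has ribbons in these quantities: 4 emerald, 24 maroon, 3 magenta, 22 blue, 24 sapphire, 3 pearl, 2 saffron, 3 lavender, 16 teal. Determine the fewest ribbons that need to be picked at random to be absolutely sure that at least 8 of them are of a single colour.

An adversary could hand out at most 7 ribbons per colour (5 colours run out sooner): 4 + 7 + 3 + 7 + 7 + 3 + 2 + 3 + 7 = 43 ribbons and still no colour has 8.
By the pigeonhole principle, one more ribbon lands in a colour already at 7, so 44 draws are enough and 43 are not.

44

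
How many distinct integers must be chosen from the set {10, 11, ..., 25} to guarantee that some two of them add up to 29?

A set avoiding the sum 29 can contain at most one of each pair {x, 29−x}, plus the 6 elements whose complement lies outside the range.
The integers 15, …, 25 (11 of them) are such a set: any two sum to at least 15+16 = 31 > 29.
Pigeonhole: any 12th integer completes one of the 5 pairs, so 12 choices force a sum of 29.

12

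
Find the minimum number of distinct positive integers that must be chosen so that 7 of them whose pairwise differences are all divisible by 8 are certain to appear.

Integers whose pairwise differences are multiples of 8 are exactly those sharing a remainder mod 8. The 8 residue classes mod 8 are the pigeonholes.
With 48 integers one could put 6 in each residue class and have no class reach 7.
The 49th integer pushes some class to 7, so 8·6 + 1 = 49.

49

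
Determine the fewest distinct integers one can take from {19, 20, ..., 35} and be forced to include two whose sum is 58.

12

Two chosen integers sum to 58 exactly when both halves of some pair {x, 58−x} with 23 ≤ x ≤ 58−x ≤ 35 are chosen — 6 such pairs.
The remaining 5 elements (those with no distinct partner in range) can never complete a 58-sum, so the worst case takes all of them and one from each pair: 5 + 6 = 11.
By the pigeonhole principle, the 12th integer has to be the second member of some pair, so 11 + 1 = 12.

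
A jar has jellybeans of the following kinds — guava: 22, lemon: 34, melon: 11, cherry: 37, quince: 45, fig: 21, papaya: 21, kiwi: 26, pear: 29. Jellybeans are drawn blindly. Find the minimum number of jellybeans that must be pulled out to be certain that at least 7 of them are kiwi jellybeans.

227

In the worst case for collecting kiwi jellybeans, every non-kiwi jellybean comes out first.
There are 22 + 34 + 11 + 37 + 45 + 21 + 21 + 29 = 220 non-kiwi jellybeans altogether.
After those, each further jellybean must be kiwi, so 220 + 7 = 227 draws guarantee 7 kiwi jellybeans.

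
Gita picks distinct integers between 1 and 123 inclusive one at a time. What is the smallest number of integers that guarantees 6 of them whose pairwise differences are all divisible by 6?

Integers whose pairwise differences are multiples of 6 are exactly those sharing a remainder mod 6. By the pigeonhole principle, the 6 residue classes mod 6 are the pigeonholes.
With 30 integers one could put 5 in each residue class and have no class reach 6.
The 31st integer pushes some class to 6, so 6·5 + 1 = 31.

31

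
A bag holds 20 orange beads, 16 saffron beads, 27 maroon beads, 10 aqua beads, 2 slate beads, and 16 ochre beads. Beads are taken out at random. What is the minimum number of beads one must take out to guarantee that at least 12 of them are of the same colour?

57

An adversary could hand out at most 11 beads per colour (aqua, slate run out sooner): 11 + 11 + 11 + 10 + 2 + 11 = 56 beads and still no colour has 12.
One more bead lands in a colour already at 11, so 57 draws are enough and 56 are not.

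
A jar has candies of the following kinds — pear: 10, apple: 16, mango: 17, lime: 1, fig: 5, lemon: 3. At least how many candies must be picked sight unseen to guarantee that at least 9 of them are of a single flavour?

Put each drawn candy into a box by flavour. The largest draw with every box below 9 takes min(count, 8) from each flavour; flavours with fewer than 8 contribute all they have.
Σ min(cᵢ, 8) = 8 + 8 + 8 + 1 + 5 + 3 = 33.
Draw number 33 + 1 = 34 must push one box to 9.

34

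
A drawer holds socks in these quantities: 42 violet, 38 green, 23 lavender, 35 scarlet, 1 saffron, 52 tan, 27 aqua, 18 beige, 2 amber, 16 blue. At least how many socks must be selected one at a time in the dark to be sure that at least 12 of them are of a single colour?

92

An adversary could hand out at most 11 socks per colour (saffron, amber run out sooner): 11 + 11 + 11 + 11 + 1 + 11 + 11 + 11 + 2 + 11 = 91 socks and still no colour has 12.
One more sock lands in a colour already at 11, so 92 draws are enough and 91 are not.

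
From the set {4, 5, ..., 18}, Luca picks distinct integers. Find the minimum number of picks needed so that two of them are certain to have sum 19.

10

A set avoiding the sum 19 can contain at most one of each pair {x, 19−x}, plus the 3 elements whose complement lies outside the range.
The integers 10, …, 18 (9 of them) are such a set: any two sum to at least 10+11 = 21 > 19.
Any 10th integer completes one of the 6 pairs, so 10 choices force a sum of 19.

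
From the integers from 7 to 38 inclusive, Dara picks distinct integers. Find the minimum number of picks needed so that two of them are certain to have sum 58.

24

A set avoiding the sum 58 can contain at most one of each pair {x, 58−x}, plus the 14 elements whose complement lies outside the range or equal to its own complement.
The integers 7, …, 29 (23 of them) are such a set: any two sum to at least 7+8 = 15 and at most 28+29 = 57 < 58.
Any 24th integer completes one of the 9 pairs, so 24 choices force a sum of 58.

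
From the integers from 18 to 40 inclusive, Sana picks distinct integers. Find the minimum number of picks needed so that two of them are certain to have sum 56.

Two chosen integers sum to 56 exactly when both halves of some pair {x, 56−x} with 18 ≤ x ≤ 56−x ≤ 38 are chosen — 10 such pairs.
The remaining 3 elements (those with no distinct partner in range) can never complete a 56-sum, so the worst case takes all of them and one from each pair: 3 + 10 = 13.
The 14th integer has to be the second member of some pair, so 13 + 1 = 14.

14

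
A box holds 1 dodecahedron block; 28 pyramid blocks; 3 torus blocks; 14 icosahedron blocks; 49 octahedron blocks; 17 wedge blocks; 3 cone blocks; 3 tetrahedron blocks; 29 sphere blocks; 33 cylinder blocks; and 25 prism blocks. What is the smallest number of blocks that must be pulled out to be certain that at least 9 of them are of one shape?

An adversary could hand out at most 8 blocks per shape (4 shapes run out sooner): 1 + 8 + 3 + 8 + 8 + 8 + 3 + 3 + 8 + 8 + 8 = 66 blocks and still no shape has 9.
Pigeonhole: one more block lands in a shape already at 8, so 67 draws are enough and 66 are not.

67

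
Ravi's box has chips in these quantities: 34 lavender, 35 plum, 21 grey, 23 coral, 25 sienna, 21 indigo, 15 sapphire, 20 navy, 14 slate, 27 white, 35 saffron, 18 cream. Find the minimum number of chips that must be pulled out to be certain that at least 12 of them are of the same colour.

133

By the pigeonhole principle, the 12 colours are the holes; the chips drawn are the pigeons.
To avoid 12 of any one colour, the worst case takes at most 11 of each colour.
That gives 11 + 11 + 11 + 11 + 11 + 11 + 11 + 11 + 11 + 11 + 11 + 11 = 132 chips with no colour reaching 12.
The next chip forces some colour to 12, so 132 + 1 = 133.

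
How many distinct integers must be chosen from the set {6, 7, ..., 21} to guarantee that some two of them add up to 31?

11

Two chosen integers sum to 31 exactly when both halves of some pair {x, 31−x} with 10 ≤ x ≤ 31−x ≤ 21 are chosen — 6 such pairs.
The remaining 4 elements (those with no distinct partner in range) can never complete a 31-sum, so the worst case takes all of them and one from each pair: 4 + 6 = 10.
The 11th integer has to be the second member of some pair, so 10 + 1 = 11.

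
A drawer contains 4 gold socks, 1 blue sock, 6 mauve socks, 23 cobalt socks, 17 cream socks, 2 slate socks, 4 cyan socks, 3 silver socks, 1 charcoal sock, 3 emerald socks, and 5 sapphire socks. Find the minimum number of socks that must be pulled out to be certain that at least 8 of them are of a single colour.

44

Put each drawn sock into a box by colour. The largest draw with every box below 8 takes min(count, 7) from each colour; colours with fewer than 7 contribute all they have.
Σ min(cᵢ, 7) = 4 + 1 + 6 + 7 + 7 + 2 + 4 + 3 + 1 + 3 + 5 = 43.
Draw number 43 + 1 = 44 must push one box to 8.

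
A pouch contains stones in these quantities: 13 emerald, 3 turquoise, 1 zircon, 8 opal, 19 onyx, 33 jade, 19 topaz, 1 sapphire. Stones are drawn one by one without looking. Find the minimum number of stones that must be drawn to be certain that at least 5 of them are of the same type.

26

An adversary could hand out at most 4 stones per type (turquoise, zircon, sapphire run out sooner): 4 + 3 + 1 + 4 + 4 + 4 + 4 + 1 = 25 stones and still no type has 5.
One more stone lands in a type already at 4, so 26 draws are enough and 25 are not.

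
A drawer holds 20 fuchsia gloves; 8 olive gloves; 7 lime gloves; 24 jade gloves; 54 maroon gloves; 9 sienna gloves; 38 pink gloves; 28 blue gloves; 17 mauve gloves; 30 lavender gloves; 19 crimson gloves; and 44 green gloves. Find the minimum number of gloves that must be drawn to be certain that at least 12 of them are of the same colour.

124

Pigeonhole: put each drawn glove into a box by colour. The largest draw with every box below 12 takes min(count, 11) from each colour; colours with fewer than 11 contribute all they have.
Σ min(cᵢ, 11) = 11 + 8 + 7 + 11 + 11 + 9 + 11 + 11 + 11 + 11 + 11 + 11 = 123.
Draw number 123 + 1 = 124 must push one box to 12.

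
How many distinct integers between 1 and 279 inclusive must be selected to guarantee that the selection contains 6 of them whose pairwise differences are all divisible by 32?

161

Integers whose pairwise differences are multiples of 32 are exactly those sharing a remainder mod 32. By pigeonhole, the 32 residue classes mod 32 are the pigeonholes.
With 160 integers one could put 5 in each residue class and have no class reach 6.
The 161st integer pushes some class to 6, so 32·5 + 1 = 161.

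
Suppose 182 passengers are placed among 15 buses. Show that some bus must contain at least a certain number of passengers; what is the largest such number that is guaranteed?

By pigeonhole, the 15 buses are the holes and the 182 passengers are the pigeons.
If every bus held at most 12 passengers, the total would be at most 15 × 12 = 180, which is less than 182.
So some bus holds at least ⌈182/15⌉ = 13 passengers.

13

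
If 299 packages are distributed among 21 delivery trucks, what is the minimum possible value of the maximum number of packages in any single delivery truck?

Pigeonhole: the 21 delivery trucks are the holes and the 299 packages are the pigeons.
If every delivery truck held at most 14 packages, the total would be at most 21 × 14 = 294, which is less than 299.
So some delivery truck holds at least ⌈299/21⌉ = 15 packages.

15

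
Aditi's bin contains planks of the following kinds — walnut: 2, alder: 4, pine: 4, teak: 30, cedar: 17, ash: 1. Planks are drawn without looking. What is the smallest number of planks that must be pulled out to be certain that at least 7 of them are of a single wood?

The 6 woods are the holes; the planks drawn are the pigeons.
To avoid 7 of any one wood, the worst case takes at most 6 of each wood, or every plank of a wood that has fewer than 6.
That gives 2 + 4 + 4 + 6 + 6 + 1 = 23 planks with no wood reaching 7.
The next plank forces some wood to 7, so 23 + 1 = 24.

24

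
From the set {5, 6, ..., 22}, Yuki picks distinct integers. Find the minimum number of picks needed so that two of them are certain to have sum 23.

12

A set avoiding the sum 23 can contain at most one of each pair {x, 23−x}, plus the 4 elements whose complement lies outside the range.
The integers 12, …, 22 (11 of them) are such a set: any two sum to at least 12+13 = 25 > 23.
Any 12th integer completes one of the 7 pairs, so 12 choices force a sum of 23.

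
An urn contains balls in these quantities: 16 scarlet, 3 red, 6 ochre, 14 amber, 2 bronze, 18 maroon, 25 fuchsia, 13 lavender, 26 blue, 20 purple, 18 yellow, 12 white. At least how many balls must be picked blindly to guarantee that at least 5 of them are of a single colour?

46

The 12 colours are the holes; the balls drawn are the pigeons.
To avoid 5 of any one colour, the worst case takes at most 4 of each colour, or every ball of a colour that has fewer than 4.
That gives 4 + 3 + 4 + 4 + 2 + 4 + 4 + 4 + 4 + 4 + 4 + 4 = 45 balls with no colour reaching 5.
The next ball forces some colour to 5, so 45 + 1 = 46.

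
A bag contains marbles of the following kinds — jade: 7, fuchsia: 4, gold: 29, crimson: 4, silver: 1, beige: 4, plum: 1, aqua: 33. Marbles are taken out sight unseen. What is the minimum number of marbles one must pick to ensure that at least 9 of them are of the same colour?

38

By the pigeonhole principle, the 8 colours are the holes; the marbles drawn are the pigeons.
To avoid 9 of any one colour, the worst case takes at most 8 of each colour, or every marble of a colour that has fewer than 8.
That gives 7 + 4 + 8 + 4 + 1 + 4 + 1 + 8 = 37 marbles with no colour reaching 9.
The next marble forces some colour to 9, so 37 + 1 = 38.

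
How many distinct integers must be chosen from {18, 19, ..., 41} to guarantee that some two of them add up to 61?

14

A set avoiding the sum 61 can contain at most one of each pair {x, 61−x}, plus the 2 elements whose complement lies outside the range.
The integers 18, …, 30 (13 of them) are such a set: any two sum to at least 18+19 = 37 and at most 29+30 = 59 < 61.
Any 14th integer completes one of the 11 pairs, so 14 choices force a sum of 61.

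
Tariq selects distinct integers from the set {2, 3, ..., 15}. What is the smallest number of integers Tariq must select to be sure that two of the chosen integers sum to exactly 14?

10

Two chosen integers sum to 14 exactly when both halves of some pair {x, 14−x} with 2 ≤ x ≤ 14−x ≤ 12 are chosen — 5 such pairs.
The remaining 4 elements (those with no distinct partner in range) can never complete a 14-sum, so the worst case takes all of them and one from each pair: 4 + 5 = 9.
The 10th integer has to be the second member of some pair, so 9 + 1 = 10.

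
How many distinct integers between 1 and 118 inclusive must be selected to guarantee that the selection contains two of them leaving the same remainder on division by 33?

34

The 33 residue classes mod 33 are the pigeonholes.
With 33 integers one could put 1 in each residue class and have no class reach 2.
The 34th integer pushes some class to 2, so 33·1 + 1 = 34.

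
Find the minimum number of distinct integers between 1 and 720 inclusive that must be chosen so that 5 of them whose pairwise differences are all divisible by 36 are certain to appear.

145

Integers whose pairwise differences are multiples of 36 are exactly those sharing a remainder mod 36. The 36 residue classes mod 36 are the pigeonholes.
With 144 integers one could put 4 in each residue class and have no class reach 5.
The 145th integer pushes some class to 5, so 36·4 + 1 = 145.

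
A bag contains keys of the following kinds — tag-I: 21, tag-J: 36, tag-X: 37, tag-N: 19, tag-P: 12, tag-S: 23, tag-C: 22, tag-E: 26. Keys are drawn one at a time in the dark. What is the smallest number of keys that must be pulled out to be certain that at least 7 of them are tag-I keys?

182

In the worst case for collecting tag-I keys, every non-tag-I key comes out first.
There are 36 + 37 + 19 + 12 + 23 + 22 + 26 = 175 non-tag-I keys altogether.
After those, each further key must be tag-I, so 175 + 7 = 182 draws guarantee 7 tag-I keys.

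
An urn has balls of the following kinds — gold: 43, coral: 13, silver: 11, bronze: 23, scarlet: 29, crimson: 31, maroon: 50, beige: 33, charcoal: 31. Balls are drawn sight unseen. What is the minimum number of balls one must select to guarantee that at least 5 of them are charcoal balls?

238

In the worst case for collecting charcoal balls, every non-charcoal ball comes out first.
There are 43 + 13 + 11 + 23 + 29 + 31 + 50 + 33 = 233 non-charcoal balls altogether.
After those, each further ball must be charcoal, so 233 + 5 = 238 draws guarantee 5 charcoal balls.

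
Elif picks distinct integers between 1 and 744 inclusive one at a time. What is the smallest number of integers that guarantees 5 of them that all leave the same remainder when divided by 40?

The 40 residue classes mod 40 are the pigeonholes.
With 160 integers one could put 4 in each residue class and have no class reach 5.
The 161st integer pushes some class to 5, so 40·4 + 1 = 161.

161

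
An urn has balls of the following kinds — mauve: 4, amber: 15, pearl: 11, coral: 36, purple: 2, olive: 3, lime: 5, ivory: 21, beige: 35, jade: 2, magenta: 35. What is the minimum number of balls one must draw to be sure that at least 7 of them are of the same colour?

Pigeonhole: put each drawn ball into a box by colour. The largest draw with every box below 7 takes min(count, 6) from each colour; colours with fewer than 6 contribute all they have.
Σ min(cᵢ, 6) = 4 + 6 + 6 + 6 + 2 + 3 + 5 + 6 + 6 + 2 + 6 = 52.
Draw number 52 + 1 = 53 must push one box to 7.

53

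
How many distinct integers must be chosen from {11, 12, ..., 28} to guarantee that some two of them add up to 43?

12

Group the elements by complementary pair {x, 43−x}: {15,28}, {16,27}, {17,26}, …, giving 7 two-element pairs and 4 integers whose partner 43−x falls outside [11,28].
Treating each of those 11 groups as a pigeonhole, one can pick one integer per group — 11 integers — with no two summing to 43.
The 12th integer lands in an occupied pair, forcing a sum of 43.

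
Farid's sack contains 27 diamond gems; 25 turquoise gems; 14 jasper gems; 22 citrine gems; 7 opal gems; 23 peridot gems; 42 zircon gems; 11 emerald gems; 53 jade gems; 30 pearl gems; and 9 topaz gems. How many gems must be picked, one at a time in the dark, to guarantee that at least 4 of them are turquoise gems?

242

In the worst case for collecting turquoise gems, every non-turquoise gem comes out first.
There are 27 + 14 + 22 + 7 + 23 + 42 + 11 + 53 + 30 + 9 = 238 non-turquoise gems altogether.
After those, each further gem must be turquoise, so 238 + 4 = 242 draws guarantee 4 turquoise gems.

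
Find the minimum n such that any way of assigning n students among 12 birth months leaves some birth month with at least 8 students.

With 84 students one could put exactly 7 in each of the 12 birth months, and no birth month would reach 8.
By the pigeonhole principle, one more student must land in a birth month that already has 7, giving it 8.
So 12 × 7 + 1 = 85 students are required.

85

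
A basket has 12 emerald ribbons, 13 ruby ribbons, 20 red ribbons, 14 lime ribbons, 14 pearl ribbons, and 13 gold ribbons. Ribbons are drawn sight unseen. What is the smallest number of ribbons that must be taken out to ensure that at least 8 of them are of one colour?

An adversary could hand out at most 7 ribbons per colour: 7 + 7 + 7 + 7 + 7 + 7 = 42 ribbons and still no colour has 8.
By pigeonhole, one more ribbon lands in a colour already at 7, so 43 draws are enough and 42 are not.

43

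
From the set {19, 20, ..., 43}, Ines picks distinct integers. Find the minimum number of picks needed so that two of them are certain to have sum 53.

18

A set avoiding the sum 53 can contain at most one of each pair {x, 53−x}, plus the 9 elements whose complement lies outside the range.
The integers 27, …, 43 (17 of them) are such a set: any two sum to at least 27+28 = 55 > 53.
Any 18th integer completes one of the 8 pairs, so 18 choices force a sum of 53.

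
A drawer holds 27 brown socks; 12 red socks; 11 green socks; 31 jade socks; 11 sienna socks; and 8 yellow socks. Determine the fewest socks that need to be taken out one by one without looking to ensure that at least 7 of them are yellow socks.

99

In the worst case for collecting yellow socks, every non-yellow sock comes out first.
There are 27 + 12 + 11 + 31 + 11 = 92 non-yellow socks altogether.
After those, each further sock must be yellow, so 92 + 7 = 99 draws guarantee 7 yellow socks.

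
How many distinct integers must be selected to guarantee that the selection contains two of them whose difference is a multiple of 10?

Integers whose pairwise differences are multiples of 10 are exactly those sharing a remainder mod 10. By pigeonhole, the 10 residue classes mod 10 are the pigeonholes.
With 10 integers one could put 1 in each residue class and have no class reach 2.
The 11th integer pushes some class to 2, so 10·1 + 1 = 11.

11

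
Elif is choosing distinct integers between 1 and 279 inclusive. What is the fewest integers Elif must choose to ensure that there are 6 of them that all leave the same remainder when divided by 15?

The 15 residue classes mod 15 are the pigeonholes.
With 75 integers one could put 5 in each residue class and have no class reach 6.
The 76th integer pushes some class to 6, so 15·5 + 1 = 76.

76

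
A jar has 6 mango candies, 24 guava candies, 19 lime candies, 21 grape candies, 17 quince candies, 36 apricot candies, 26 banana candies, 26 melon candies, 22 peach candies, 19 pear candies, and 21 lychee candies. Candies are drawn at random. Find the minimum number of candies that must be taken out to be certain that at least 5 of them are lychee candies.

221

In the worst case for collecting lychee candies, every non-lychee candy comes out first.
There are 6 + 24 + 19 + 21 + 17 + 36 + 26 + 26 + 22 + 19 = 216 non-lychee candies altogether.
After those, each further candy must be lychee, so 216 + 5 = 221 draws guarantee 5 lychee candies.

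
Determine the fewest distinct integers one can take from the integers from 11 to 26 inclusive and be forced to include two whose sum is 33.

11

Group the elements by complementary pair {x, 33−x}: {11,22}, {12,21}, {13,20}, …, giving 6 two-element pairs and 4 integers whose partner 33−x falls outside [11,26].
Treating each of those 10 groups as a pigeonhole, one can pick one integer per group — 10 integers — with no two summing to 33.
The 11th integer lands in an occupied pair, forcing a sum of 33.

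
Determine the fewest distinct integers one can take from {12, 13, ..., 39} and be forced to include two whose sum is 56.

18

Group the elements by complementary pair {x, 56−x}: {17,39}, {18,38}, {19,37}, …, giving 11 two-element pairs; the single value 28 (it cannot pair with itself since the integers are distinct); and 5 integers whose partner 56−x falls outside [12,39].
By the pigeonhole principle, treating each of those 17 groups as a pigeonhole, one can pick one integer per group — 17 integers — with no two summing to 56.
The 18th integer lands in an occupied pair, forcing a sum of 56.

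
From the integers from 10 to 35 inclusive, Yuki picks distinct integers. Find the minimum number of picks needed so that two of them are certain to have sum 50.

Two chosen integers sum to 50 exactly when both halves of some pair {x, 50−x} with 15 ≤ x ≤ 50−x ≤ 35 are chosen — 10 such pairs.
The remaining 6 elements (those with no distinct partner in range) can never complete a 50-sum, so the worst case takes all of them and one from each pair: 6 + 10 = 16.
The 17th integer has to be the second member of some pair, so 16 + 1 = 17.

17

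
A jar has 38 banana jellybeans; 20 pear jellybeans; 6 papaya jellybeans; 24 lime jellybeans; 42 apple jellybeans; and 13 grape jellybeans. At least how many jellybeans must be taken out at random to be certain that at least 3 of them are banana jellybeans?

In the worst case for collecting banana jellybeans, every non-banana jellybean comes out first.
There are 20 + 6 + 24 + 42 + 13 = 105 non-banana jellybeans altogether.
After those, each further jellybean must be banana, so 105 + 3 = 108 draws guarantee 3 banana jellybeans.

108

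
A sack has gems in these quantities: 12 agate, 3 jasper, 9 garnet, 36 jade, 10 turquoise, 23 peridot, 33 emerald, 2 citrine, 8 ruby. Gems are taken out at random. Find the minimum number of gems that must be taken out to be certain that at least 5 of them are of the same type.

34

Pigeonhole: the 9 types are the holes; the gems drawn are the pigeons.
To avoid 5 of any one type, the worst case takes at most 4 of each type, or every gem of a type that has fewer than 4.
That gives 4 + 3 + 4 + 4 + 4 + 4 + 4 + 2 + 4 = 33 gems with no type reaching 5.
The next gem forces some type to 5, so 33 + 1 = 34.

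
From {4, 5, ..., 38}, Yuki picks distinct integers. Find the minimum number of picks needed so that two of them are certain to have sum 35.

22

A set avoiding the sum 35 can contain at most one of each pair {x, 35−x}, plus the 7 elements whose complement lies outside the range.
The integers 18, …, 38 (21 of them) are such a set: any two sum to at least 18+19 = 37 > 35.
Any 22nd integer completes one of the 14 pairs, so 22 choices force a sum of 35.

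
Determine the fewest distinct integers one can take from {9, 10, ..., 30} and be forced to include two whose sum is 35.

Two chosen integers sum to 35 exactly when both halves of some pair {x, 35−x} with 9 ≤ x ≤ 35−x ≤ 26 are chosen — 9 such pairs.
The remaining 4 elements (those with no distinct partner in range) can never complete a 35-sum, so the worst case takes all of them and one from each pair: 4 + 9 = 13.
The 14th integer has to be the second member of some pair, so 13 + 1 = 14.

14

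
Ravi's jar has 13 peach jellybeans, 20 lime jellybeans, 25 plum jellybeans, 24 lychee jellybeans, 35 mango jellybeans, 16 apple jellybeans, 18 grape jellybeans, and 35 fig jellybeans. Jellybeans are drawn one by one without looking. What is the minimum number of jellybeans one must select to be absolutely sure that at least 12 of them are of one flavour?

An adversary could hand out at most 11 jellybeans per flavour: 11 + 11 + 11 + 11 + 11 + 11 + 11 + 11 = 88 jellybeans and still no flavour has 12.
By pigeonhole, one more jellybean lands in a flavour already at 11, so 89 draws are enough and 88 are not.

89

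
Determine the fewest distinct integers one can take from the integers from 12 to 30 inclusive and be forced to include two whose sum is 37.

13

Group the elements by complementary pair {x, 37−x}: {12,25}, {13,24}, {14,23}, …, giving 7 two-element pairs and 5 integers whose partner 37−x falls outside [12,30].
By the pigeonhole principle, treating each of those 12 groups as a pigeonhole, one can pick one integer per group — 12 integers — with no two summing to 37.
The 13th integer lands in an occupied pair, forcing a sum of 37.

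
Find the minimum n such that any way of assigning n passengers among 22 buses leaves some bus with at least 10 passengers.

With 198 passengers one could put exactly 9 in each of the 22 buses, and no bus would reach 10.
One more passenger must land in a bus that already has 9, giving it 10.
So 22 × 9 + 1 = 199 passengers are required.

199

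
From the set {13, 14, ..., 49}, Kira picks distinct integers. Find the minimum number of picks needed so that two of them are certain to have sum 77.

27

Two chosen integers sum to 77 exactly when both halves of some pair {x, 77−x} with 28 ≤ x ≤ 77−x ≤ 49 are chosen — 11 such pairs.
The remaining 15 elements (those with no distinct partner in range) can never complete a 77-sum, so the worst case takes all of them and one from each pair: 15 + 11 = 26.
The 27th integer has to be the second member of some pair, so 26 + 1 = 27.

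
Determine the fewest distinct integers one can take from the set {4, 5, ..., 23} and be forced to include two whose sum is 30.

Two chosen integers sum to 30 exactly when both halves of some pair {x, 30−x} with 7 ≤ x ≤ 30−x ≤ 23 are chosen — 8 such pairs.
The remaining 4 elements (those with no distinct partner in range) can never complete a 30-sum, so the worst case takes all of them and one from each pair: 4 + 8 = 12.
The 13th integer has to be the second member of some pair, so 12 + 1 = 13.

13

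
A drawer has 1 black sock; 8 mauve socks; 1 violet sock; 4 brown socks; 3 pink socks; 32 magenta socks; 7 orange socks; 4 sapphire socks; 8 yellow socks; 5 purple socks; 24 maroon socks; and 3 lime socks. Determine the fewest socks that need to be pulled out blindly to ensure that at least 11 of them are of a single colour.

An adversary could hand out at most 10 socks per colour (10 colours run out sooner): 1 + 8 + 1 + 4 + 3 + 10 + 7 + 4 + 8 + 5 + 10 + 3 = 64 socks and still no colour has 11.
By the pigeonhole principle, one more sock lands in a colour already at 10, so 65 draws are enough and 64 are not.

65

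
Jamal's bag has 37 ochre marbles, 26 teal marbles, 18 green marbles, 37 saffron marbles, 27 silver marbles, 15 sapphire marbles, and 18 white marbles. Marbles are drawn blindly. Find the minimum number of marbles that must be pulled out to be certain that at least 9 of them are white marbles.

169

In the worst case for collecting white marbles, every non-white marble comes out first.
There are 37 + 26 + 18 + 37 + 27 + 15 = 160 non-white marbles altogether.
After those, each further marble must be white, so 160 + 9 = 169 draws guarantee 9 white marbles.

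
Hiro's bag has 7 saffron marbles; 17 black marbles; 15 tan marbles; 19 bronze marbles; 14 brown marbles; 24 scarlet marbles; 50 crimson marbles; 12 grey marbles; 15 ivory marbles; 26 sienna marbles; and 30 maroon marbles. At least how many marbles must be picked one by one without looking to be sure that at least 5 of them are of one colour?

An adversary could hand out at most 4 marbles per colour: 4 + 4 + 4 + 4 + 4 + 4 + 4 + 4 + 4 + 4 + 4 = 44 marbles and still no colour has 5.
By the pigeonhole principle, one more marble lands in a colour already at 4, so 45 draws are enough and 44 are not.

45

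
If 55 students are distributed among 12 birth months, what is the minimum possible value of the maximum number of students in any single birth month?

Pigeonhole: the 12 birth months are the holes and the 55 students are the pigeons.
If every birth month held at most 4 students, the total would be at most 12 × 4 = 48, which is less than 55.
So some birth month holds at least ⌈55/12⌉ = 5 students.

5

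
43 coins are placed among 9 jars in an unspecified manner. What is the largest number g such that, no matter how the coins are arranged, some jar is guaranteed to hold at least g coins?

5

The 9 jars are the holes and the 43 coins are the pigeons.
If every jar held at most 4 coins, the total would be at most 9 × 4 = 36, which is less than 43.
So some jar holds at least ⌈43/9⌉ = 5 coins.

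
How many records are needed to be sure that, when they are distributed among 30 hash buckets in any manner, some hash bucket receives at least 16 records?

451

With 450 records one could put exactly 15 in each of the 30 hash buckets, and no hash bucket would reach 16.
One more record must land in a hash bucket that already has 15, giving it 16.
So 30 × 15 + 1 = 451 records are required.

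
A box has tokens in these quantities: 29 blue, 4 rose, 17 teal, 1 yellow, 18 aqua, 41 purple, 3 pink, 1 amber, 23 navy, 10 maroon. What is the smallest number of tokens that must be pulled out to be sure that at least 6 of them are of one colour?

40

Put each drawn token into a box by colour. The largest draw with every box below 6 takes min(count, 5) from each colour; colours with fewer than 5 contribute all they have.
Σ min(cᵢ, 5) = 5 + 4 + 5 + 1 + 5 + 5 + 3 + 1 + 5 + 5 = 39.
Draw number 39 + 1 = 40 must push one box to 6.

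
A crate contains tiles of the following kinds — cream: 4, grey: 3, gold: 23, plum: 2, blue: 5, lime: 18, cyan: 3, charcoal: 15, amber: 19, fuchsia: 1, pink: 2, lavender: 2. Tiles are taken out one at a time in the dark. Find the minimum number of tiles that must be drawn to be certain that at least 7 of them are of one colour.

Put each drawn tile into a box by colour. The largest draw with every box below 7 takes min(count, 6) from each colour; colours with fewer than 6 contribute all they have.
Σ min(cᵢ, 6) = 4 + 3 + 6 + 2 + 5 + 6 + 3 + 6 + 6 + 1 + 2 + 2 = 46.
Draw number 46 + 1 = 47 must push one box to 7.

47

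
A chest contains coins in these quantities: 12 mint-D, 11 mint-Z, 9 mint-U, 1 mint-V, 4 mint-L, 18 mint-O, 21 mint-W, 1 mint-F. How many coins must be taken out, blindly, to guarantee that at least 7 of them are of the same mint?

By pigeonhole, the 8 mints are the holes; the coins drawn are the pigeons.
To avoid 7 of any one mint, the worst case takes at most 6 of each mint, or every coin of a mint that has fewer than 6.
That gives 6 + 6 + 6 + 1 + 4 + 6 + 6 + 1 = 36 coins with no mint reaching 7.
The next coin forces some mint to 7, so 36 + 1 = 37.

37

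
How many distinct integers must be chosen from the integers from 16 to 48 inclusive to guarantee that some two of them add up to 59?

Two chosen integers sum to 59 exactly when both halves of some pair {x, 59−x} with 16 ≤ x ≤ 59−x ≤ 43 are chosen — 14 such pairs.
The remaining 5 elements (those with no distinct partner in range) can never complete a 59-sum, so the worst case takes all of them and one from each pair: 5 + 14 = 19.
Pigeonhole: the 20th integer has to be the second member of some pair, so 19 + 1 = 20.

20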